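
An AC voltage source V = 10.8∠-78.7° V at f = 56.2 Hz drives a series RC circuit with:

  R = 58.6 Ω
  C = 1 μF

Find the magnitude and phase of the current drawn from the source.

Step 1 — Angular frequency: ω = 2π·f = 2π·56.2 = 353.1 rad/s.
Step 2 — Component impedances:
  R: Z = R = 58.6 Ω
  C: Z = 1/(jωC) = -j/(ω·C) = 0 - j2832 Ω
Step 3 — Series combination: Z_total = R + C = 58.6 - j2832 Ω = 2833∠-88.8° Ω.
Step 4 — Source phasor: V = 10.8∠-78.7° V = 2.116 - j10.59 V.
Step 5 — Ohm's law: I = V / Z_total = (2.116 - j10.59) / (58.6 - j2832) = 0.003754 + j0.0006696 A.
Step 6 — Convert to polar: |I| = 0.003813 A, ∠I = 10.1°.

I = 0.003813∠10.1° A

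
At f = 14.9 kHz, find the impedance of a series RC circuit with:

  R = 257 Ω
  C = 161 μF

Step 1 — Angular frequency: ω = 2π·f = 2π·1.49e+04 = 9.362e+04 rad/s.
Step 2 — Component impedances:
  R: Z = R = 257 Ω
  C: Z = 1/(jωC) = -j/(ω·C) = 0 - j0.06634 Ω
Step 3 — Series combination: Z_total = R + C = 257 - j0.06634 Ω = 257∠-0.0° Ω.

Z = 257 - j0.06634 Ω = 257∠-0.0° Ω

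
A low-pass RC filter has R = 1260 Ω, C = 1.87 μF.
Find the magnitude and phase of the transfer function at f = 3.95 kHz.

Step 1 — Angular frequency: ω = 2π·3950 = 2.482e+04 rad/s.
Step 2 — Transfer function: H(jω) = 1/(1 + jωRC).
Step 3 — Denominator: 1 + jωRC = 1 + j·2.482e+04·1260·1.87e-06 = 1 + j58.48.
Step 4 — H = 0.0002923 - j0.0171.
Step 5 — Magnitude: |H| = 0.0171 (-35.3 dB); phase: φ = -89.0°.

|H| = 0.0171 (-35.3 dB), φ = -89.0°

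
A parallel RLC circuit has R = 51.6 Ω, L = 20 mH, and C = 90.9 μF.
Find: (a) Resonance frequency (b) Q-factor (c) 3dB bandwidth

Step 1 — Resonance: ω₀ = 1/√(LC) = 1/√(0.02·9.09e-05) = 741.7 rad/s.
Step 2 — f₀ = ω₀/(2π) = 118 Hz.
Step 3 — Parallel Q: Q = R/(ω₀L) = 51.6/(741.7·0.02) = 3.479.
Step 4 — Bandwidth: Δω = ω₀/Q = 213.2 rad/s; BW = Δω/(2π) = 33.93 Hz.

(a) f₀ = 118 Hz  (b) Q = 3.479  (c) BW = 33.93 Hz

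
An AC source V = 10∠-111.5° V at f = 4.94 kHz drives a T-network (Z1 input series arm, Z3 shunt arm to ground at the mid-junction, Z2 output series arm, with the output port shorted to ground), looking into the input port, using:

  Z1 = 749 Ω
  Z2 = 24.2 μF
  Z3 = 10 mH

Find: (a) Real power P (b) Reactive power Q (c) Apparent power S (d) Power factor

Step 1 — Angular frequency: ω = 2π·f = 2π·4940 = 3.104e+04 rad/s.
Step 2 — Component impedances:
  Z1: Z = R = 749 Ω
  Z2: Z = 1/(jωC) = -j/(ω·C) = 0 - j1.331 Ω
  Z3: Z = jωL = j·3.104e+04·0.01 = 0 + j310.4 Ω
Step 3 — With the output port shorted to ground, the output series arm Z2 runs from the junction to ground; the shunt arm Z3 also runs from the junction to ground. They appear in parallel: Z3 || Z2 = 0 - j1.337 Ω.
Step 4 — Series with input arm Z1: Z_in = Z1 + (Z3 || Z2) = 749 - j1.337 Ω = 749∠-0.1° Ω.
Step 5 — Source phasor: V = 10∠-111.5° V = -3.665 - j9.304 V.
Step 6 — Current: I = V / Z = -0.004871 - j0.01243 A = 0.01335∠-111.4° A.
Step 7 — Complex power: S = V·I* = 0.1335 - j0.0002383 VA.
Step 8 — Real power: P = Re(S) = 0.1335 W.
Step 9 — Reactive power: Q = Im(S) = -0.0002383 VAR.
Step 10 — Apparent power: |S| = 0.1335 VA.
Step 11 — Power factor: PF = P/|S| = 1 (leading).

(a) P = 0.1335 W  (b) Q = -0.0002383 VAR  (c) S = 0.1335 VA  (d) PF = 1 (leading)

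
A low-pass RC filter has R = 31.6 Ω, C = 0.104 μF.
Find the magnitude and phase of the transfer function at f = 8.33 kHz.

Step 1 — Angular frequency: ω = 2π·8330 = 5.234e+04 rad/s.
Step 2 — Transfer function: H(jω) = 1/(1 + jωRC).
Step 3 — Denominator: 1 + jωRC = 1 + j·5.234e+04·31.6·1.04e-07 = 1 + j0.172.
Step 4 — H = 0.9713 - j0.1671.
Step 5 — Magnitude: |H| = 0.9855 (-0.1 dB); phase: φ = -9.8°.

|H| = 0.9855 (-0.1 dB), φ = -9.8°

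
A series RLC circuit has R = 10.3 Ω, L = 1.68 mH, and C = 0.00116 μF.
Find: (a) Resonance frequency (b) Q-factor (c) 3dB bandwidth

Step 1 — Resonance: ω₀ = 1/√(LC) = 1/√(0.00168·1.16e-09) = 7.163e+05 rad/s.
Step 2 — f₀ = ω₀/(2π) = 1.14e+05 Hz.
Step 3 — Series Q: Q = ω₀L/R = 7.163e+05·0.00168/10.3 = 116.8.
Step 4 — Bandwidth: Δω = ω₀/Q = 6131 rad/s; BW = Δω/(2π) = 975.8 Hz.

(a) f₀ = 1.14e+05 Hz  (b) Q = 116.8  (c) BW = 975.8 Hz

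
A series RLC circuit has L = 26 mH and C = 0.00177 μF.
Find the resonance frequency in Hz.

Step 1 — Resonance condition Im(Z)=0 gives ω₀ = 1/√(LC).
Step 2 — ω₀ = 1/√(0.026·1.77e-09) = 1.474e+05 rad/s.
Step 3 — f₀ = ω₀/(2π) = 2.346e+04 Hz.

f₀ = 2.346e+04 Hz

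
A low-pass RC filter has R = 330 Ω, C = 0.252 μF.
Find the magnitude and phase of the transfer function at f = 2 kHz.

Step 1 — Angular frequency: ω = 2π·2000 = 1.257e+04 rad/s.
Step 2 — Transfer function: H(jω) = 1/(1 + jωRC).
Step 3 — Denominator: 1 + jωRC = 1 + j·1.257e+04·330·2.52e-07 = 1 + j1.045.
Step 4 — H = 0.478 - j0.4995.
Step 5 — Magnitude: |H| = 0.6914 (-3.2 dB); phase: φ = -46.3°.

|H| = 0.6914 (-3.2 dB), φ = -46.3°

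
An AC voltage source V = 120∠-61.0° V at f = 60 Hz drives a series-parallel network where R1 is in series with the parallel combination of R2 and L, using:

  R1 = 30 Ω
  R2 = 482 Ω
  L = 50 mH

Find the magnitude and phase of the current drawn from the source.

Step 1 — Angular frequency: ω = 2π·f = 2π·60 = 377 rad/s.
Step 2 — Component impedances:
  R1: Z = R = 30 Ω
  R2: Z = R = 482 Ω
  L: Z = jωL = j·377·0.05 = 0 + j18.85 Ω
Step 3 — Parallel branch: R2 || L = 1/(1/R2 + 1/L) = 0.736 + j18.82 Ω.
Step 4 — Series with R1: Z_total = R1 + (R2 || L) = 30.74 + j18.82 Ω = 36.04∠31.5° Ω.
Step 5 — Source phasor: V = 120∠-61.0° V = 58.18 - j105 V.
Step 6 — Ohm's law: I = V / Z_total = (58.18 - j105) / (30.74 + j18.82) = -0.1441 - j3.326 A.
Step 7 — Convert to polar: |I| = 3.33 A, ∠I = -92.5°.

I = 3.33∠-92.5° A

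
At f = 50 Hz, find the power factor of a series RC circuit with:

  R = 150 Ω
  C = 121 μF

Step 1 — Angular frequency: ω = 2π·f = 2π·50 = 314.2 rad/s.
Step 2 — Component impedances:
  R: Z = R = 150 Ω
  C: Z = 1/(jωC) = -j/(ω·C) = 0 - j26.31 Ω
Step 3 — Series combination: Z_total = R + C = 150 - j26.31 Ω = 152.3∠-9.9° Ω.
Step 4 — Power factor: PF = cos(φ) = Re(Z)/|Z| = 150/152.29 = 0.985.
Step 5 — Type: Im(Z) = -26.31 ⇒ leading (phase φ = -9.9°).

PF = 0.985 (leading, φ = -9.9°)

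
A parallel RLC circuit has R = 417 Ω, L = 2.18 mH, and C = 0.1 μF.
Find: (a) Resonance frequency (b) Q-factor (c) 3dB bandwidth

Step 1 — Resonance: ω₀ = 1/√(LC) = 1/√(0.00218·1e-07) = 6.773e+04 rad/s.
Step 2 — f₀ = ω₀/(2π) = 1.078e+04 Hz.
Step 3 — Parallel Q: Q = R/(ω₀L) = 417/(6.773e+04·0.00218) = 2.824.
Step 4 — Bandwidth: Δω = ω₀/Q = 2.398e+04 rad/s; BW = Δω/(2π) = 3817 Hz.

(a) f₀ = 1.078e+04 Hz  (b) Q = 2.824  (c) BW = 3817 Hz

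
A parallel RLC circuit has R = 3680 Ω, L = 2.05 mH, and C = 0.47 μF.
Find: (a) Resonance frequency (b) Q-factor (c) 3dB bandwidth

Step 1 — Resonance: ω₀ = 1/√(LC) = 1/√(0.00205·4.7e-07) = 3.222e+04 rad/s.
Step 2 — f₀ = ω₀/(2π) = 5127 Hz.
Step 3 — Parallel Q: Q = R/(ω₀L) = 3680/(3.222e+04·0.00205) = 55.72.
Step 4 — Bandwidth: Δω = ω₀/Q = 578.2 rad/s; BW = Δω/(2π) = 92.02 Hz.

(a) f₀ = 5127 Hz  (b) Q = 55.72  (c) BW = 92.02 Hz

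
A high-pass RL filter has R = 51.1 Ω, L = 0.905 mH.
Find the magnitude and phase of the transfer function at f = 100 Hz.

Step 1 — Angular frequency: ω = 2π·100 = 628.3 rad/s.
Step 2 — Transfer function: H(jω) = jωL/(R + jωL).
Step 3 — Numerator jωL = j·0.5686; denominator R + jωL = 51.1 + j0.5686.
Step 4 — H = 0.0001238 + j0.01113.
Step 5 — Magnitude: |H| = 0.01113 (-39.1 dB); phase: φ = 89.4°.

|H| = 0.01113 (-39.1 dB), φ = 89.4°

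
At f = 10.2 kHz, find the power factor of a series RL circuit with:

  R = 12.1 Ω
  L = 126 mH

Step 1 — Angular frequency: ω = 2π·f = 2π·1.02e+04 = 6.409e+04 rad/s.
Step 2 — Component impedances:
  R: Z = R = 12.1 Ω
  L: Z = jωL = j·6.409e+04·0.126 = 0 + j8075 Ω
Step 3 — Series combination: Z_total = R + L = 12.1 + j8075 Ω = 8075∠89.9° Ω.
Step 4 — Power factor: PF = cos(φ) = Re(Z)/|Z| = 12.1/8075 = 0.001498.
Step 5 — Type: Im(Z) = 8075 ⇒ lagging (phase φ = 89.9°).

PF = 0.001498 (lagging, φ = 89.9°)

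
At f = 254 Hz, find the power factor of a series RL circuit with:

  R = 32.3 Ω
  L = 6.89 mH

Step 1 — Angular frequency: ω = 2π·f = 2π·254 = 1596 rad/s.
Step 2 — Component impedances:
  R: Z = R = 32.3 Ω
  L: Z = jωL = j·1596·0.00689 = 0 + j11 Ω
Step 3 — Series combination: Z_total = R + L = 32.3 + j11 Ω = 34.12∠18.8° Ω.
Step 4 — Power factor: PF = cos(φ) = Re(Z)/|Z| = 32.3/34.1204 = 0.9466.
Step 5 — Type: Im(Z) = 11 ⇒ lagging (phase φ = 18.8°).

PF = 0.9466 (lagging, φ = 18.8°)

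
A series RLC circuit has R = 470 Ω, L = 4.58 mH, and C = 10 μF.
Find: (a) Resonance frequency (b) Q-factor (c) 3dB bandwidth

Step 1 — Resonance: ω₀ = 1/√(LC) = 1/√(0.00458·1e-05) = 4673 rad/s.
Step 2 — f₀ = ω₀/(2π) = 743.7 Hz.
Step 3 — Series Q: Q = ω₀L/R = 4673·0.00458/470 = 0.04553.
Step 4 — Bandwidth: Δω = ω₀/Q = 1.026e+05 rad/s; BW = Δω/(2π) = 1.633e+04 Hz.

(a) f₀ = 743.7 Hz  (b) Q = 0.04553  (c) BW = 1.633e+04 Hz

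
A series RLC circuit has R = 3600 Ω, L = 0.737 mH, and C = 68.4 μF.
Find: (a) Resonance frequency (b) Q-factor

Step 1 — Resonance condition Im(Z)=0 gives ω₀ = 1/√(LC).
Step 2 — ω₀ = 1/√(0.000737·6.84e-05) = 4454 rad/s.
Step 3 — f₀ = ω₀/(2π) = 708.9 Hz.
Step 4 — Series Q: Q = ω₀L/R = 4454·0.000737/3600 = 0.0009118.

(a) f₀ = 708.9 Hz  (b) Q = 0.0009118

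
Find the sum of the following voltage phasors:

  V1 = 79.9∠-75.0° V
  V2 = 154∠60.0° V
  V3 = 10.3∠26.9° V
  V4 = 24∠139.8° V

Step 1 — Convert each phasor to rectangular form:
  V1 = 79.9·(cos(-75.0°) + j·sin(-75.0°)) = 20.68 - j77.18 V
  V2 = 154·(cos(60.0°) + j·sin(60.0°)) = 77 + j133.4 V
  V3 = 10.3·(cos(26.9°) + j·sin(26.9°)) = 9.186 + j4.66 V
  V4 = 24·(cos(139.8°) + j·sin(139.8°)) = -18.33 + j15.49 V
Step 2 — Sum components: V_total = 88.53 + j76.34 V.
Step 3 — Convert to polar: |V_total| = 116.9 V, ∠V_total = 40.8°.

V_total = 116.9∠40.8° V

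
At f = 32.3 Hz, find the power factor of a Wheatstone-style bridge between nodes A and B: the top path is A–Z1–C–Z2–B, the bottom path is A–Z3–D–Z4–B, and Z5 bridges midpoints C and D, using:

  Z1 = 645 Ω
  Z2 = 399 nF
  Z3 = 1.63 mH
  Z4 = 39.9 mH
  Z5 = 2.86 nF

Step 1 — Angular frequency: ω = 2π·f = 2π·32.3 = 202.9 rad/s.
Step 2 — Component impedances:
  Z1: Z = R = 645 Ω
  Z2: Z = 1/(jωC) = -j/(ω·C) = 0 - j1.235e+04 Ω
  Z3: Z = jωL = j·202.9·0.00163 = 0 + j0.3308 Ω
  Z4: Z = jωL = j·202.9·0.0399 = 0 + j8.098 Ω
  Z5: Z = 1/(jωC) = -j/(ω·C) = 0 - j1.723e+06 Ω
Step 3 — Bridge requires nodal analysis (the Z5 bridge couples midpoints C and D, so the two paths cannot be reduced to a simple series/parallel combination). Setting node B to ground and injecting 1 A at node A, the 3-node admittance system at A, C, D solves to V_A = Z_AB = 0.0003002 + j8.434 Ω = 8.434∠90.0° Ω.
Step 4 — Power factor: PF = cos(φ) = Re(Z)/|Z| = 0.0003002/8.434 = 3.559e-05.
Step 5 — Type: Im(Z) = 8.434 ⇒ lagging (phase φ = 90.0°).

PF = 3.559e-05 (lagging, φ = 90.0°)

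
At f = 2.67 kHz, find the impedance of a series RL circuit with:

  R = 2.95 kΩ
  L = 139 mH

Step 1 — Angular frequency: ω = 2π·f = 2π·2670 = 1.678e+04 rad/s.
Step 2 — Component impedances:
  R: Z = R = 2950 Ω
  L: Z = jωL = j·1.678e+04·0.139 = 0 + j2332 Ω
Step 3 — Series combination: Z_total = R + L = 2950 + j2332 Ω = 3760∠38.3° Ω.

Z = 2950 + j2332 Ω = 3760∠38.3° Ω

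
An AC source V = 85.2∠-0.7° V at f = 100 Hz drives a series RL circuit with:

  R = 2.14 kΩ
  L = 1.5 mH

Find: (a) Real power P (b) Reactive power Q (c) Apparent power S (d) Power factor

Step 1 — Angular frequency: ω = 2π·f = 2π·100 = 628.3 rad/s.
Step 2 — Component impedances:
  R: Z = R = 2140 Ω
  L: Z = jωL = j·628.3·0.0015 = 0 + j0.9425 Ω
Step 3 — Series combination: Z_total = R + L = 2140 + j0.9425 Ω = 2140∠0.0° Ω.
Step 4 — Source phasor: V = 85.2∠-0.7° V = 85.19 - j1.041 V.
Step 5 — Current: I = V / Z = 0.03981 - j0.0005039 A = 0.03981∠-0.7° A.
Step 6 — Complex power: S = V·I* = 3.392 + j0.001494 VA.
Step 7 — Real power: P = Re(S) = 3.392 W.
Step 8 — Reactive power: Q = Im(S) = 0.001494 VAR.
Step 9 — Apparent power: |S| = 3.392 VA.
Step 10 — Power factor: PF = P/|S| = 1 (lagging).

(a) P = 3.392 W  (b) Q = 0.001494 VAR  (c) S = 3.392 VA  (d) PF = 1 (lagging)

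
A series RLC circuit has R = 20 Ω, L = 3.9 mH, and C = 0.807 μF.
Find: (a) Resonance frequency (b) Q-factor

Step 1 — Resonance condition Im(Z)=0 gives ω₀ = 1/√(LC).
Step 2 — ω₀ = 1/√(0.0039·8.07e-07) = 1.783e+04 rad/s.
Step 3 — f₀ = ω₀/(2π) = 2837 Hz.
Step 4 — Series Q: Q = ω₀L/R = 1.783e+04·0.0039/20 = 3.476.

(a) f₀ = 2837 Hz  (b) Q = 3.476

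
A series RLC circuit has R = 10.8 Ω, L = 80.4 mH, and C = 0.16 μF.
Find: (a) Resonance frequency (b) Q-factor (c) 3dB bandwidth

Step 1 — Resonance: ω₀ = 1/√(LC) = 1/√(0.0804·1.6e-07) = 8817 rad/s.
Step 2 — f₀ = ω₀/(2π) = 1403 Hz.
Step 3 — Series Q: Q = ω₀L/R = 8817·0.0804/10.8 = 65.64.
Step 4 — Bandwidth: Δω = ω₀/Q = 134.3 rad/s; BW = Δω/(2π) = 21.38 Hz.

(a) f₀ = 1403 Hz  (b) Q = 65.64  (c) BW = 21.38 Hz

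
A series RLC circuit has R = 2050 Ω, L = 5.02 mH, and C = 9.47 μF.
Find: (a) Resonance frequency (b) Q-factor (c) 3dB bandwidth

Step 1 — Resonance: ω₀ = 1/√(LC) = 1/√(0.00502·9.47e-06) = 4586 rad/s.
Step 2 — f₀ = ω₀/(2π) = 730 Hz.
Step 3 — Series Q: Q = ω₀L/R = 4586·0.00502/2050 = 0.01123.
Step 4 — Bandwidth: Δω = ω₀/Q = 4.084e+05 rad/s; BW = Δω/(2π) = 6.499e+04 Hz.

(a) f₀ = 730 Hz  (b) Q = 0.01123  (c) BW = 6.499e+04 Hz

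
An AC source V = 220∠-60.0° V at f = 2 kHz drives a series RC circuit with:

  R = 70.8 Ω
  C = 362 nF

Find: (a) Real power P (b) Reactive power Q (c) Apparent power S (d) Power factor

Step 1 — Angular frequency: ω = 2π·f = 2π·2000 = 1.257e+04 rad/s.
Step 2 — Component impedances:
  R: Z = R = 70.8 Ω
  C: Z = 1/(jωC) = -j/(ω·C) = 0 - j219.8 Ω
Step 3 — Series combination: Z_total = R + C = 70.8 - j219.8 Ω = 230.9∠-72.1° Ω.
Step 4 — Source phasor: V = 220∠-60.0° V = 110 - j190.5 V.
Step 5 — Current: I = V / Z = 0.9313 + j0.2005 A = 0.9526∠12.1° A.
Step 6 — Complex power: S = V·I* = 64.25 - j199.5 VA.
Step 7 — Real power: P = Re(S) = 64.25 W.
Step 8 — Reactive power: Q = Im(S) = -199.5 VAR.
Step 9 — Apparent power: |S| = 209.6 VA.
Step 10 — Power factor: PF = P/|S| = 0.3066 (leading).

(a) P = 64.25 W  (b) Q = -199.5 VAR  (c) S = 209.6 VA  (d) PF = 0.3066 (leading)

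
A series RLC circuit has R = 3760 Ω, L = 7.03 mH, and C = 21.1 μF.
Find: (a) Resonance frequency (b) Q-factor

Step 1 — Resonance condition Im(Z)=0 gives ω₀ = 1/√(LC).
Step 2 — ω₀ = 1/√(0.00703·2.11e-05) = 2596 rad/s.
Step 3 — f₀ = ω₀/(2π) = 413.2 Hz.
Step 4 — Series Q: Q = ω₀L/R = 2596·0.00703/3760 = 0.004855.

(a) f₀ = 413.2 Hz  (b) Q = 0.004855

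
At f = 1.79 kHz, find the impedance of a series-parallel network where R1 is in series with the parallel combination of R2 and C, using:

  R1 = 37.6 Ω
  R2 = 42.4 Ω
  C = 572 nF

Step 1 — Angular frequency: ω = 2π·f = 2π·1790 = 1.125e+04 rad/s.
Step 2 — Component impedances:
  R1: Z = R = 37.6 Ω
  R2: Z = R = 42.4 Ω
  C: Z = 1/(jωC) = -j/(ω·C) = 0 - j155.4 Ω
Step 3 — Parallel branch: R2 || C = 1/(1/R2 + 1/C) = 39.46 - j10.76 Ω.
Step 4 — Series with R1: Z_total = R1 + (R2 || C) = 77.06 - j10.76 Ω = 77.81∠-8.0° Ω.

Z = 77.06 - j10.76 Ω = 77.81∠-8.0° Ω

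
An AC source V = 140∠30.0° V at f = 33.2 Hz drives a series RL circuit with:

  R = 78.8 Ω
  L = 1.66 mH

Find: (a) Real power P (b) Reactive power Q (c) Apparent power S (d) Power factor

Step 1 — Angular frequency: ω = 2π·f = 2π·33.2 = 208.6 rad/s.
Step 2 — Component impedances:
  R: Z = R = 78.8 Ω
  L: Z = jωL = j·208.6·0.00166 = 0 + j0.3463 Ω
Step 3 — Series combination: Z_total = R + L = 78.8 + j0.3463 Ω = 78.8∠0.3° Ω.
Step 4 — Source phasor: V = 140∠30.0° V = 121.2 + j70 V.
Step 5 — Current: I = V / Z = 1.542 + j0.8815 A = 1.777∠29.7° A.
Step 6 — Complex power: S = V·I* = 248.7 + j1.093 VA.
Step 7 — Real power: P = Re(S) = 248.7 W.
Step 8 — Reactive power: Q = Im(S) = 1.093 VAR.
Step 9 — Apparent power: |S| = 248.7 VA.
Step 10 — Power factor: PF = P/|S| = 1 (lagging).

(a) P = 248.7 W  (b) Q = 1.093 VAR  (c) S = 248.7 VA  (d) PF = 1 (lagging)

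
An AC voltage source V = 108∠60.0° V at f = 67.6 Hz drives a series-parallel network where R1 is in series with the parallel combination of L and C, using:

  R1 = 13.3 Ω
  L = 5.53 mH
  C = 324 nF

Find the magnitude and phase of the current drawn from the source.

Step 1 — Angular frequency: ω = 2π·f = 2π·67.6 = 424.7 rad/s.
Step 2 — Component impedances:
  R1: Z = R = 13.3 Ω
  L: Z = jωL = j·424.7·0.00553 = 0 + j2.349 Ω
  C: Z = 1/(jωC) = -j/(ω·C) = 0 - j7267 Ω
Step 3 — Parallel branch: L || C = 1/(1/L + 1/C) = 0 + j2.35 Ω.
Step 4 — Series with R1: Z_total = R1 + (L || C) = 13.3 + j2.35 Ω = 13.51∠10.0° Ω.
Step 5 — Source phasor: V = 108∠60.0° V = 54 + j93.53 V.
Step 6 — Ohm's law: I = V / Z_total = (54 + j93.53) / (13.3 + j2.35) = 5.142 + j6.124 A.
Step 7 — Convert to polar: |I| = 7.996 A, ∠I = 50.0°.

I = 7.996∠50.0° A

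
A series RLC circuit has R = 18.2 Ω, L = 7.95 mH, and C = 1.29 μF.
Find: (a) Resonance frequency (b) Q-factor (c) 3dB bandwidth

Step 1 — Resonance condition Im(Z)=0 gives ω₀ = 1/√(LC).
Step 2 — ω₀ = 1/√(0.00795·1.29e-06) = 9875 rad/s.
Step 3 — f₀ = ω₀/(2π) = 1572 Hz.
Step 4 — Series Q: Q = ω₀L/R = 9875·0.00795/18.2 = 4.313.
Step 5 — 3dB bandwidth: Δω = ω₀/Q = 2289 rad/s; BW = Δω/(2π) = 364.4 Hz.

(a) f₀ = 1572 Hz  (b) Q = 4.313  (c) BW = 364.4 Hz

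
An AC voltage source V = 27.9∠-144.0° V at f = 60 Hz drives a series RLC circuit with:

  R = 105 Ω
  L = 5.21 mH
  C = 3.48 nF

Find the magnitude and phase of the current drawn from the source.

Step 1 — Angular frequency: ω = 2π·f = 2π·60 = 377 rad/s.
Step 2 — Component impedances:
  R: Z = R = 105 Ω
  L: Z = jωL = j·377·0.00521 = 0 + j1.964 Ω
  C: Z = 1/(jωC) = -j/(ω·C) = 0 - j7.622e+05 Ω
Step 3 — Series combination: Z_total = R + L + C = 105 - j7.622e+05 Ω = 7.622e+05∠-90.0° Ω.
Step 4 — Source phasor: V = 27.9∠-144.0° V = -22.57 - j16.4 V.
Step 5 — Ohm's law: I = V / Z_total = (-22.57 - j16.4) / (105 - j7.622e+05) = 2.151e-05 - j2.962e-05 A.
Step 6 — Convert to polar: |I| = 3.66e-05 A, ∠I = -54.0°.

I = 3.66e-05∠-54.0° A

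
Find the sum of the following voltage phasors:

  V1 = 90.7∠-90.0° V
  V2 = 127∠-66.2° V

Step 1 — Convert each phasor to rectangular form:
  V1 = 90.7·(cos(-90.0°) + j·sin(-90.0°)) = 0 - j90.7 V
  V2 = 127·(cos(-66.2°) + j·sin(-66.2°)) = 51.25 - j116.2 V
Step 2 — Sum components: V_total = 51.25 - j206.9 V.
Step 3 — Convert to polar: |V_total| = 213.2 V, ∠V_total = -76.1°.

V_total = 213.2∠-76.1° V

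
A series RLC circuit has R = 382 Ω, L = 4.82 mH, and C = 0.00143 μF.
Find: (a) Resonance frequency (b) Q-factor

Step 1 — Resonance condition Im(Z)=0 gives ω₀ = 1/√(LC).
Step 2 — ω₀ = 1/√(0.00482·1.43e-09) = 3.809e+05 rad/s.
Step 3 — f₀ = ω₀/(2π) = 6.062e+04 Hz.
Step 4 — Series Q: Q = ω₀L/R = 3.809e+05·0.00482/382 = 4.806.

(a) f₀ = 6.062e+04 Hz  (b) Q = 4.806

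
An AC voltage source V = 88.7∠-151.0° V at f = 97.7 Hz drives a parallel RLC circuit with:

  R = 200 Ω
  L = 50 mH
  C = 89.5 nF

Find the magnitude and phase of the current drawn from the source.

Step 1 — Angular frequency: ω = 2π·f = 2π·97.7 = 613.9 rad/s.
Step 2 — Component impedances:
  R: Z = R = 200 Ω
  L: Z = jωL = j·613.9·0.05 = 0 + j30.69 Ω
  C: Z = 1/(jωC) = -j/(ω·C) = 0 - j1.82e+04 Ω
Step 3 — Parallel combination: 1/Z_total = 1/R + 1/L + 1/C; Z_total = 4.617 + j30.04 Ω = 30.39∠81.3° Ω.
Step 4 — Source phasor: V = 88.7∠-151.0° V = -77.58 - j43 V.
Step 5 — Ohm's law: I = V / Z_total = (-77.58 - j43) / (4.617 + j30.04) = -1.787 + j2.308 A.
Step 6 — Convert to polar: |I| = 2.919 A, ∠I = 127.7°.

I = 2.919∠127.7° A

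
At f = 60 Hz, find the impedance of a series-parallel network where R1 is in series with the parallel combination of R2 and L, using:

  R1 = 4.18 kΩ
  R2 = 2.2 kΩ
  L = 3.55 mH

Step 1 — Angular frequency: ω = 2π·f = 2π·60 = 377 rad/s.
Step 2 — Component impedances:
  R1: Z = R = 4180 Ω
  R2: Z = R = 2200 Ω
  L: Z = jωL = j·377·0.00355 = 0 + j1.338 Ω
Step 3 — Parallel branch: R2 || L = 1/(1/R2 + 1/L) = 0.0008141 + j1.338 Ω.
Step 4 — Series with R1: Z_total = R1 + (R2 || L) = 4180 + j1.338 Ω = 4180∠0.0° Ω.

Z = 4180 + j1.338 Ω = 4180∠0.0° Ω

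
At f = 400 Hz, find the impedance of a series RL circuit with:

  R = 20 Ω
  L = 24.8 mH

Step 1 — Angular frequency: ω = 2π·f = 2π·400 = 2513 rad/s.
Step 2 — Component impedances:
  R: Z = R = 20 Ω
  L: Z = jωL = j·2513·0.0248 = 0 + j62.33 Ω
Step 3 — Series combination: Z_total = R + L = 20 + j62.33 Ω = 65.46∠72.2° Ω.

Z = 20 + j62.33 Ω = 65.46∠72.2° Ω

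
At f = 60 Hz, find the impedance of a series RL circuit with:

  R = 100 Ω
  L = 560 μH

Step 1 — Angular frequency: ω = 2π·f = 2π·60 = 377 rad/s.
Step 2 — Component impedances:
  R: Z = R = 100 Ω
  L: Z = jωL = j·377·0.00056 = 0 + j0.2111 Ω
Step 3 — Series combination: Z_total = R + L = 100 + j0.2111 Ω = 100∠0.1° Ω.

Z = 100 + j0.2111 Ω = 100∠0.1° Ω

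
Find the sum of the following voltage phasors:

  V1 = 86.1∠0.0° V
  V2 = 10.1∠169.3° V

Step 1 — Convert each phasor to rectangular form:
  V1 = 86.1·(cos(0.0°) + j·sin(0.0°)) = 86.1 V
  V2 = 10.1·(cos(169.3°) + j·sin(169.3°)) = -9.924 + j1.875 V
Step 2 — Sum components: V_total = 76.18 + j1.875 V.
Step 3 — Convert to polar: |V_total| = 76.2 V, ∠V_total = 1.4°.

V_total = 76.2∠1.4° V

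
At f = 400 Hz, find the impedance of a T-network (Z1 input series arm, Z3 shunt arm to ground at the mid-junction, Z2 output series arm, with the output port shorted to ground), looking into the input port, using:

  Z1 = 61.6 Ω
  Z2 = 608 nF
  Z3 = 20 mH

Step 1 — Angular frequency: ω = 2π·f = 2π·400 = 2513 rad/s.
Step 2 — Component impedances:
  Z1: Z = R = 61.6 Ω
  Z2: Z = 1/(jωC) = -j/(ω·C) = 0 - j654.4 Ω
  Z3: Z = jωL = j·2513·0.02 = 0 + j50.27 Ω
Step 3 — With the output port shorted to ground, the output series arm Z2 runs from the junction to ground; the shunt arm Z3 also runs from the junction to ground. They appear in parallel: Z3 || Z2 = 0 + j54.45 Ω.
Step 4 — Series with input arm Z1: Z_in = Z1 + (Z3 || Z2) = 61.6 + j54.45 Ω = 82.21∠41.5° Ω.

Z = 61.6 + j54.45 Ω = 82.21∠41.5° Ω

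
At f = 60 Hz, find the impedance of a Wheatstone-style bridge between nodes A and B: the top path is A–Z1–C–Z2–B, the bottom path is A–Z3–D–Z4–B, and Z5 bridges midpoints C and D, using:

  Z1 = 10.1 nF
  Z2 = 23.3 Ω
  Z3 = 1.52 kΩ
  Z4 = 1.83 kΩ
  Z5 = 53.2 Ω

Step 1 — Angular frequency: ω = 2π·f = 2π·60 = 377 rad/s.
Step 2 — Component impedances:
  Z1: Z = 1/(jωC) = -j/(ω·C) = 0 - j2.626e+05 Ω
  Z2: Z = R = 23.3 Ω
  Z3: Z = R = 1520 Ω
  Z4: Z = R = 1830 Ω
  Z5: Z = R = 53.2 Ω
Step 3 — Bridge requires nodal analysis (the Z5 bridge couples midpoints C and D, so the two paths cannot be reduced to a simple series/parallel combination). Setting node B to ground and injecting 1 A at node A, the 3-node admittance system at A, C, D solves to V_A = Z_AB = 1593 - j9.398 Ω = 1593∠-0.3° Ω.

Z = 1593 - j9.398 Ω = 1593∠-0.3° Ω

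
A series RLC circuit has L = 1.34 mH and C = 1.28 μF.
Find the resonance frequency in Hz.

Step 1 — Resonance condition Im(Z)=0 gives ω₀ = 1/√(LC).
Step 2 — ω₀ = 1/√(0.00134·1.28e-06) = 2.415e+04 rad/s.
Step 3 — f₀ = ω₀/(2π) = 3843 Hz.

f₀ = 3843 Hz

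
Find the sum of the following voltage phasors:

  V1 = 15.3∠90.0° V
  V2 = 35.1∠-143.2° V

Step 1 — Convert each phasor to rectangular form:
  V1 = 15.3·(cos(90.0°) + j·sin(90.0°)) = 0 + j15.3 V
  V2 = 35.1·(cos(-143.2°) + j·sin(-143.2°)) = -28.11 - j21.03 V
Step 2 — Sum components: V_total = -28.11 - j5.726 V.
Step 3 — Convert to polar: |V_total| = 28.68 V, ∠V_total = -168.5°.

V_total = 28.68∠-168.5° V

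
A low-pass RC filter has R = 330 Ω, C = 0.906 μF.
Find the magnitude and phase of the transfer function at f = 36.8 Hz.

Step 1 — Angular frequency: ω = 2π·36.8 = 231.2 rad/s.
Step 2 — Transfer function: H(jω) = 1/(1 + jωRC).
Step 3 — Denominator: 1 + jωRC = 1 + j·231.2·330·9.06e-07 = 1 + j0.06913.
Step 4 — H = 0.9952 - j0.0688.
Step 5 — Magnitude: |H| = 0.9976 (-0.0 dB); phase: φ = -4.0°.

|H| = 0.9976 (-0.0 dB), φ = -4.0°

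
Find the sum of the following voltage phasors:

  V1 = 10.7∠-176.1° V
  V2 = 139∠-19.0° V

Step 1 — Convert each phasor to rectangular form:
  V1 = 10.7·(cos(-176.1°) + j·sin(-176.1°)) = -10.68 - j0.7278 V
  V2 = 139·(cos(-19.0°) + j·sin(-19.0°)) = 131.4 - j45.25 V
Step 2 — Sum components: V_total = 120.8 - j45.98 V.
Step 3 — Convert to polar: |V_total| = 129.2 V, ∠V_total = -20.8°.

V_total = 129.2∠-20.8° V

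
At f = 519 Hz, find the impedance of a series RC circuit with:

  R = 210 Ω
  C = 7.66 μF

Step 1 — Angular frequency: ω = 2π·f = 2π·519 = 3261 rad/s.
Step 2 — Component impedances:
  R: Z = R = 210 Ω
  C: Z = 1/(jωC) = -j/(ω·C) = 0 - j40.03 Ω
Step 3 — Series combination: Z_total = R + C = 210 - j40.03 Ω = 213.8∠-10.8° Ω.

Z = 210 - j40.03 Ω = 213.8∠-10.8° Ω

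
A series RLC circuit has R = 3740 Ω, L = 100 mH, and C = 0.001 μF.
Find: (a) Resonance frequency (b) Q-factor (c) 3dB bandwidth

Step 1 — Resonance: ω₀ = 1/√(LC) = 1/√(0.1·1e-09) = 1e+05 rad/s.
Step 2 — f₀ = ω₀/(2π) = 1.592e+04 Hz.
Step 3 — Series Q: Q = ω₀L/R = 1e+05·0.1/3740 = 2.674.
Step 4 — Bandwidth: Δω = ω₀/Q = 3.74e+04 rad/s; BW = Δω/(2π) = 5952 Hz.

(a) f₀ = 1.592e+04 Hz  (b) Q = 2.674  (c) BW = 5952 Hz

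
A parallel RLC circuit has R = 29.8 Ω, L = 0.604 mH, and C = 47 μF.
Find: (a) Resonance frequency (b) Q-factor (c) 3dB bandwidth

Step 1 — Resonance: ω₀ = 1/√(LC) = 1/√(0.000604·4.7e-05) = 5935 rad/s.
Step 2 — f₀ = ω₀/(2π) = 944.6 Hz.
Step 3 — Parallel Q: Q = R/(ω₀L) = 29.8/(5935·0.000604) = 8.313.
Step 4 — Bandwidth: Δω = ω₀/Q = 714 rad/s; BW = Δω/(2π) = 113.6 Hz.

(a) f₀ = 944.6 Hz  (b) Q = 8.313  (c) BW = 113.6 Hz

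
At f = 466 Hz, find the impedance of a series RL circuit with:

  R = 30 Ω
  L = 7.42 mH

Step 1 — Angular frequency: ω = 2π·f = 2π·466 = 2928 rad/s.
Step 2 — Component impedances:
  R: Z = R = 30 Ω
  L: Z = jωL = j·2928·0.00742 = 0 + j21.73 Ω
Step 3 — Series combination: Z_total = R + L = 30 + j21.73 Ω = 37.04∠35.9° Ω.

Z = 30 + j21.73 Ω = 37.04∠35.9° Ω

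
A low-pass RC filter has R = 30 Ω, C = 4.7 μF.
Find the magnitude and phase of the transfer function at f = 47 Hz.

Step 1 — Angular frequency: ω = 2π·47 = 295.3 rad/s.
Step 2 — Transfer function: H(jω) = 1/(1 + jωRC).
Step 3 — Denominator: 1 + jωRC = 1 + j·295.3·30·4.7e-06 = 1 + j0.04164.
Step 4 — H = 0.9983 - j0.04157.
Step 5 — Magnitude: |H| = 0.9991 (-0.0 dB); phase: φ = -2.4°.

|H| = 0.9991 (-0.0 dB), φ = -2.4°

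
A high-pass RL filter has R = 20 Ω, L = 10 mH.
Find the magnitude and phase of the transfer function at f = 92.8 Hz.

Step 1 — Angular frequency: ω = 2π·92.8 = 583.1 rad/s.
Step 2 — Transfer function: H(jω) = jωL/(R + jωL).
Step 3 — Numerator jωL = j·5.831; denominator R + jωL = 20 + j5.831.
Step 4 — H = 0.07834 + j0.2687.
Step 5 — Magnitude: |H| = 0.2799 (-11.1 dB); phase: φ = 73.7°.

|H| = 0.2799 (-11.1 dB), φ = 73.7°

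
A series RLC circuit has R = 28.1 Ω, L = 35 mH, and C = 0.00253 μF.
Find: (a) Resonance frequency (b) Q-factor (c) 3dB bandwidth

Step 1 — Resonance: ω₀ = 1/√(LC) = 1/√(0.035·2.53e-09) = 1.063e+05 rad/s.
Step 2 — f₀ = ω₀/(2π) = 1.691e+04 Hz.
Step 3 — Series Q: Q = ω₀L/R = 1.063e+05·0.035/28.1 = 132.4.
Step 4 — Bandwidth: Δω = ω₀/Q = 802.9 rad/s; BW = Δω/(2π) = 127.8 Hz.

(a) f₀ = 1.691e+04 Hz  (b) Q = 132.4  (c) BW = 127.8 Hz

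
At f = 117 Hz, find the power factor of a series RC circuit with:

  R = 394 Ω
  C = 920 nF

Step 1 — Angular frequency: ω = 2π·f = 2π·117 = 735.1 rad/s.
Step 2 — Component impedances:
  R: Z = R = 394 Ω
  C: Z = 1/(jωC) = -j/(ω·C) = 0 - j1479 Ω
Step 3 — Series combination: Z_total = R + C = 394 - j1479 Ω = 1530∠-75.1° Ω.
Step 4 — Power factor: PF = cos(φ) = Re(Z)/|Z| = 394/1530 = 0.2575.
Step 5 — Type: Im(Z) = -1479 ⇒ leading (phase φ = -75.1°).

PF = 0.2575 (leading, φ = -75.1°)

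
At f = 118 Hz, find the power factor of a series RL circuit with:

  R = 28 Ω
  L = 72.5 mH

Step 1 — Angular frequency: ω = 2π·f = 2π·118 = 741.4 rad/s.
Step 2 — Component impedances:
  R: Z = R = 28 Ω
  L: Z = jωL = j·741.4·0.0725 = 0 + j53.75 Ω
Step 3 — Series combination: Z_total = R + L = 28 + j53.75 Ω = 60.61∠62.5° Ω.
Step 4 — Power factor: PF = cos(φ) = Re(Z)/|Z| = 28/60.61 = 0.462.
Step 5 — Type: Im(Z) = 53.75 ⇒ lagging (phase φ = 62.5°).

PF = 0.462 (lagging, φ = 62.5°)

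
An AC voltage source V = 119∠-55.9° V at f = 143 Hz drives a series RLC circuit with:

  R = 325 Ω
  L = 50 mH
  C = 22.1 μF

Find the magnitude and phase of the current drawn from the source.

Step 1 — Angular frequency: ω = 2π·f = 2π·143 = 898.5 rad/s.
Step 2 — Component impedances:
  R: Z = R = 325 Ω
  L: Z = jωL = j·898.5·0.05 = 0 + j44.92 Ω
  C: Z = 1/(jωC) = -j/(ω·C) = 0 - j50.36 Ω
Step 3 — Series combination: Z_total = R + L + C = 325 - j5.436 Ω = 325∠-1.0° Ω.
Step 4 — Source phasor: V = 119∠-55.9° V = 66.72 - j98.54 V.
Step 5 — Ohm's law: I = V / Z_total = (66.72 - j98.54) / (325 - j5.436) = 0.2103 - j0.2997 A.
Step 6 — Convert to polar: |I| = 0.3661 A, ∠I = -54.9°.

I = 0.3661∠-54.9° A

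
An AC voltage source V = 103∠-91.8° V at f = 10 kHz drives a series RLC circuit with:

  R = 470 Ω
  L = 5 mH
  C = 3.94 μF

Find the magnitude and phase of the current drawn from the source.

Step 1 — Angular frequency: ω = 2π·f = 2π·1e+04 = 6.283e+04 rad/s.
Step 2 — Component impedances:
  R: Z = R = 470 Ω
  L: Z = jωL = j·6.283e+04·0.005 = 0 + j314.2 Ω
  C: Z = 1/(jωC) = -j/(ω·C) = 0 - j4.039 Ω
Step 3 — Series combination: Z_total = R + L + C = 470 + j310.1 Ω = 563.1∠33.4° Ω.
Step 4 — Source phasor: V = 103∠-91.8° V = -3.235 - j102.9 V.
Step 5 — Ohm's law: I = V / Z_total = (-3.235 - j102.9) / (470 + j310.1) = -0.1055 - j0.1494 A.
Step 6 — Convert to polar: |I| = 0.1829 A, ∠I = -125.2°.

I = 0.1829∠-125.2° A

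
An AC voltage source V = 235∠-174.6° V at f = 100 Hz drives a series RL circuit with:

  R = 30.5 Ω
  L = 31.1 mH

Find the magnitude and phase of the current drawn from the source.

Step 1 — Angular frequency: ω = 2π·f = 2π·100 = 628.3 rad/s.
Step 2 — Component impedances:
  R: Z = R = 30.5 Ω
  L: Z = jωL = j·628.3·0.0311 = 0 + j19.54 Ω
Step 3 — Series combination: Z_total = R + L = 30.5 + j19.54 Ω = 36.22∠32.6° Ω.
Step 4 — Source phasor: V = 235∠-174.6° V = -234 - j22.12 V.
Step 5 — Ohm's law: I = V / Z_total = (-234 - j22.12) / (30.5 + j19.54) = -5.768 + j2.97 A.
Step 6 — Convert to polar: |I| = 6.488 A, ∠I = 152.8°.

I = 6.488∠152.8° A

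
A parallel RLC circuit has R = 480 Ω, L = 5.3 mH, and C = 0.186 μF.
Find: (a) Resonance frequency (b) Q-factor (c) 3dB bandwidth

Step 1 — Resonance: ω₀ = 1/√(LC) = 1/√(0.0053·1.86e-07) = 3.185e+04 rad/s.
Step 2 — f₀ = ω₀/(2π) = 5069 Hz.
Step 3 — Parallel Q: Q = R/(ω₀L) = 480/(3.185e+04·0.0053) = 2.844.
Step 4 — Bandwidth: Δω = ω₀/Q = 1.12e+04 rad/s; BW = Δω/(2π) = 1783 Hz.

(a) f₀ = 5069 Hz  (b) Q = 2.844  (c) BW = 1783 Hz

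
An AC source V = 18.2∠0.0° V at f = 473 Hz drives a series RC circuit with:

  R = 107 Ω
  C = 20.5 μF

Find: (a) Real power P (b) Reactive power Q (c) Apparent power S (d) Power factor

Step 1 — Angular frequency: ω = 2π·f = 2π·473 = 2972 rad/s.
Step 2 — Component impedances:
  R: Z = R = 107 Ω
  C: Z = 1/(jωC) = -j/(ω·C) = 0 - j16.41 Ω
Step 3 — Series combination: Z_total = R + C = 107 - j16.41 Ω = 108.3∠-8.7° Ω.
Step 4 — Source phasor: V = 18.2∠0.0° V = 18.2 V.
Step 5 — Current: I = V / Z = 0.1662 + j0.02549 A = 0.1681∠8.7° A.
Step 6 — Complex power: S = V·I* = 3.025 - j0.464 VA.
Step 7 — Real power: P = Re(S) = 3.025 W.
Step 8 — Reactive power: Q = Im(S) = -0.464 VAR.
Step 9 — Apparent power: |S| = 3.06 VA.
Step 10 — Power factor: PF = P/|S| = 0.9884 (leading).

(a) P = 3.025 W  (b) Q = -0.464 VAR  (c) S = 3.06 VA  (d) PF = 0.9884 (leading)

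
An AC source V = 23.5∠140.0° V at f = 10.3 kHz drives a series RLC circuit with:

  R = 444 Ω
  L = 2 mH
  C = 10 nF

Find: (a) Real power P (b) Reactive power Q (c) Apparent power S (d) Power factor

Step 1 — Angular frequency: ω = 2π·f = 2π·1.03e+04 = 6.472e+04 rad/s.
Step 2 — Component impedances:
  R: Z = R = 444 Ω
  L: Z = jωL = j·6.472e+04·0.002 = 0 + j129.4 Ω
  C: Z = 1/(jωC) = -j/(ω·C) = 0 - j1545 Ω
Step 3 — Series combination: Z_total = R + L + C = 444 - j1416 Ω = 1484∠-72.6° Ω.
Step 4 — Source phasor: V = 23.5∠140.0° V = -18 + j15.11 V.
Step 5 — Current: I = V / Z = -0.01334 - j0.00853 A = 0.01584∠-147.4° A.
Step 6 — Complex power: S = V·I* = 0.1114 - j0.3551 VA.
Step 7 — Real power: P = Re(S) = 0.1114 W.
Step 8 — Reactive power: Q = Im(S) = -0.3551 VAR.
Step 9 — Apparent power: |S| = 0.3722 VA.
Step 10 — Power factor: PF = P/|S| = 0.2992 (leading).

(a) P = 0.1114 W  (b) Q = -0.3551 VAR  (c) S = 0.3722 VA  (d) PF = 0.2992 (leading)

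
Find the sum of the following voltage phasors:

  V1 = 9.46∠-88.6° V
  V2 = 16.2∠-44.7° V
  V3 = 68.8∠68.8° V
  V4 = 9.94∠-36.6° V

Step 1 — Convert each phasor to rectangular form:
  V1 = 9.46·(cos(-88.6°) + j·sin(-88.6°)) = 0.2311 - j9.457 V
  V2 = 16.2·(cos(-44.7°) + j·sin(-44.7°)) = 11.51 - j11.39 V
  V3 = 68.8·(cos(68.8°) + j·sin(68.8°)) = 24.88 + j64.14 V
  V4 = 9.94·(cos(-36.6°) + j·sin(-36.6°)) = 7.98 - j5.926 V
Step 2 — Sum components: V_total = 44.61 + j37.37 V.
Step 3 — Convert to polar: |V_total| = 58.19 V, ∠V_total = 40.0°.

V_total = 58.19∠40.0° V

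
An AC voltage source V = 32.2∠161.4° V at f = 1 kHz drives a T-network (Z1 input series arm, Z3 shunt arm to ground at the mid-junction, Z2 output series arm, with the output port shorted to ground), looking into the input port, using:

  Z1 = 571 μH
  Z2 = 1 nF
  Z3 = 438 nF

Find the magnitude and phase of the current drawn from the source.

Step 1 — Angular frequency: ω = 2π·f = 2π·1000 = 6283 rad/s.
Step 2 — Component impedances:
  Z1: Z = jωL = j·6283·0.000571 = 0 + j3.588 Ω
  Z2: Z = 1/(jωC) = -j/(ω·C) = 0 - j1.592e+05 Ω
  Z3: Z = 1/(jωC) = -j/(ω·C) = 0 - j363.4 Ω
Step 3 — With the output port shorted to ground, the output series arm Z2 runs from the junction to ground; the shunt arm Z3 also runs from the junction to ground. They appear in parallel: Z3 || Z2 = 0 - j362.5 Ω.
Step 4 — Series with input arm Z1: Z_in = Z1 + (Z3 || Z2) = 0 - j359 Ω = 359∠-90.0° Ω.
Step 5 — Source phasor: V = 32.2∠161.4° V = -30.52 + j10.27 V.
Step 6 — Ohm's law: I = V / Z_total = (-30.52 + j10.27) / (0 - j359) = -0.02861 - j0.08502 A.
Step 7 — Convert to polar: |I| = 0.08971 A, ∠I = -108.6°.

I = 0.08971∠-108.6° A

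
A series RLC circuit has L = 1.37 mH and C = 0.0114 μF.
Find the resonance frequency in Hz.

Step 1 — Resonance condition Im(Z)=0 gives ω₀ = 1/√(LC).
Step 2 — ω₀ = 1/√(0.00137·1.14e-08) = 2.53e+05 rad/s.
Step 3 — f₀ = ω₀/(2π) = 4.027e+04 Hz.

f₀ = 4.027e+04 Hz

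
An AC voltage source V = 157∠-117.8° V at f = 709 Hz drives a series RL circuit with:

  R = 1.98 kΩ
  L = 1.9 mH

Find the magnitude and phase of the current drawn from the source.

Step 1 — Angular frequency: ω = 2π·f = 2π·709 = 4455 rad/s.
Step 2 — Component impedances:
  R: Z = R = 1980 Ω
  L: Z = jωL = j·4455·0.0019 = 0 + j8.464 Ω
Step 3 — Series combination: Z_total = R + L = 1980 + j8.464 Ω = 1980∠0.2° Ω.
Step 4 — Source phasor: V = 157∠-117.8° V = -73.22 - j138.9 V.
Step 5 — Ohm's law: I = V / Z_total = (-73.22 - j138.9) / (1980 + j8.464) = -0.03728 - j0.06998 A.
Step 6 — Convert to polar: |I| = 0.07929 A, ∠I = -118.0°.

I = 0.07929∠-118.0° A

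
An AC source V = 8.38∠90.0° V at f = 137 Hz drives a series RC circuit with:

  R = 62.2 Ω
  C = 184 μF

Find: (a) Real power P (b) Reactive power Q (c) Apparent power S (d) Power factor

Step 1 — Angular frequency: ω = 2π·f = 2π·137 = 860.8 rad/s.
Step 2 — Component impedances:
  R: Z = R = 62.2 Ω
  C: Z = 1/(jωC) = -j/(ω·C) = 0 - j6.314 Ω
Step 3 — Series combination: Z_total = R + C = 62.2 - j6.314 Ω = 62.52∠-5.8° Ω.
Step 4 — Source phasor: V = 8.38∠90.0° V = 0 + j8.38 V.
Step 5 — Current: I = V / Z = -0.01354 + j0.1334 A = 0.134∠95.8° A.
Step 6 — Complex power: S = V·I* = 1.117 - j0.1134 VA.
Step 7 — Real power: P = Re(S) = 1.117 W.
Step 8 — Reactive power: Q = Im(S) = -0.1134 VAR.
Step 9 — Apparent power: |S| = 1.123 VA.
Step 10 — Power factor: PF = P/|S| = 0.9949 (leading).

(a) P = 1.117 W  (b) Q = -0.1134 VAR  (c) S = 1.123 VA  (d) PF = 0.9949 (leading)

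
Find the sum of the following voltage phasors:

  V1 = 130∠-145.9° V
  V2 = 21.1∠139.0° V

Step 1 — Convert each phasor to rectangular form:
  V1 = 130·(cos(-145.9°) + j·sin(-145.9°)) = -107.6 - j72.88 V
  V2 = 21.1·(cos(139.0°) + j·sin(139.0°)) = -15.92 + j13.84 V
Step 2 — Sum components: V_total = -123.6 - j59.04 V.
Step 3 — Convert to polar: |V_total| = 137 V, ∠V_total = -154.5°.

V_total = 137∠-154.5° V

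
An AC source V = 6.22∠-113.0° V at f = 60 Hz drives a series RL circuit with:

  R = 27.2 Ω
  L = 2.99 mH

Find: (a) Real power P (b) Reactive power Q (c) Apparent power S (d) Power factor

Step 1 — Angular frequency: ω = 2π·f = 2π·60 = 377 rad/s.
Step 2 — Component impedances:
  R: Z = R = 27.2 Ω
  L: Z = jωL = j·377·0.00299 = 0 + j1.127 Ω
Step 3 — Series combination: Z_total = R + L = 27.2 + j1.127 Ω = 27.22∠2.4° Ω.
Step 4 — Source phasor: V = 6.22∠-113.0° V = -2.43 - j5.726 V.
Step 5 — Current: I = V / Z = -0.09791 - j0.2064 A = 0.2285∠-115.4° A.
Step 6 — Complex power: S = V·I* = 1.42 + j0.05884 VA.
Step 7 — Real power: P = Re(S) = 1.42 W.
Step 8 — Reactive power: Q = Im(S) = 0.05884 VAR.
Step 9 — Apparent power: |S| = 1.421 VA.
Step 10 — Power factor: PF = P/|S| = 0.9991 (lagging).

(a) P = 1.42 W  (b) Q = 0.05884 VAR  (c) S = 1.421 VA  (d) PF = 0.9991 (lagging)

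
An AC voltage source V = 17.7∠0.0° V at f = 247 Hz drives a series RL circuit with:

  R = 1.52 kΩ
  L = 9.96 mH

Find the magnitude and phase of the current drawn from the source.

Step 1 — Angular frequency: ω = 2π·f = 2π·247 = 1552 rad/s.
Step 2 — Component impedances:
  R: Z = R = 1520 Ω
  L: Z = jωL = j·1552·0.00996 = 0 + j15.46 Ω
Step 3 — Series combination: Z_total = R + L = 1520 + j15.46 Ω = 1520∠0.6° Ω.
Step 4 — Source phasor: V = 17.7∠0.0° V = 17.7 V.
Step 5 — Ohm's law: I = V / Z_total = (17.7) / (1520 + j15.46) = 0.01164 - j0.0001184 A.
Step 6 — Convert to polar: |I| = 0.01164 A, ∠I = -0.6°.

I = 0.01164∠-0.6° A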